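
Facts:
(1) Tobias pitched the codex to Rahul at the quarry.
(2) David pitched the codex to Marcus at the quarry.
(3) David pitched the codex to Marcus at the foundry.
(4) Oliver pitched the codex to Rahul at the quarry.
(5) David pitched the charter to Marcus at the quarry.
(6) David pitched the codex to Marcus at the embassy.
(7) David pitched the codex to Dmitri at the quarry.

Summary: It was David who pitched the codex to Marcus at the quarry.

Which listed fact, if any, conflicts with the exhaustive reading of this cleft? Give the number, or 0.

0

The cleft puts "David" in focus and presupposes the open proposition with thing = the codex, recipient = Marcus, setting = at the quarry.
Exhaustivity: David is the only agent satisfying that background.
Every other fact differs from the presupposition on some backgrounded slot, so none challenges the exhaustivity.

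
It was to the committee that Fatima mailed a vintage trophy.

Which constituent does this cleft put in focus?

to the committee

In an it-cleft "It was X that/who ...", the clefted constituent X is the focus; the that/who-clause expresses the presupposed open proposition.
Here the focus is "to the committee". The backgrounded (presupposed) material includes "Fatima" and "a vintage trophy".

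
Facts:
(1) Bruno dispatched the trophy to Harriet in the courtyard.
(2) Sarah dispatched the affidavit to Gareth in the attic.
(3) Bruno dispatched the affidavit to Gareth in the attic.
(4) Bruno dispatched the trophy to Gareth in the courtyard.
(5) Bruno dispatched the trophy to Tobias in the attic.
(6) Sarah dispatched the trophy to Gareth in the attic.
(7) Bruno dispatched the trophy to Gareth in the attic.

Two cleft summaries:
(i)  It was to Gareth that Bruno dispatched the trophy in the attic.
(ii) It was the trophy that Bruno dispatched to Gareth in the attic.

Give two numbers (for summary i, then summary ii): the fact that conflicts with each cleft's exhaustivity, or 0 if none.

Summary (i) focuses "Gareth" (the recipient); background agent = Bruno, thing = the trophy, setting = in the attic. Fact (5) matches that background with recipient = Tobias — refutes (i).
Summary (ii) focuses "the trophy" (the thing); background agent = Bruno, recipient = Gareth, setting = in the attic. Fact (3) matches that background with thing = the affidavit — refutes (ii).

5, 3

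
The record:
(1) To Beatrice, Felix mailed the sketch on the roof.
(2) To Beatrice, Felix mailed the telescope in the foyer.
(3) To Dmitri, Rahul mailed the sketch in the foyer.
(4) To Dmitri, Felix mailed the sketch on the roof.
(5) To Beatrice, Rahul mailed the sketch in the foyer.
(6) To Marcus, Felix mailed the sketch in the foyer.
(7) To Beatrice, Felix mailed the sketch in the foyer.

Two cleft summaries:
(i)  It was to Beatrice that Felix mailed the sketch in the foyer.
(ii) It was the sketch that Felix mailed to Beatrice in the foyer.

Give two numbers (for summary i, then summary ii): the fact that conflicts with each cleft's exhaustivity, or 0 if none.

Summary (i) focuses "Beatrice" (the recipient); background same agent, thing, setting (Felix / the sketch / in the foyer). Fact (6) matches that background with recipient = Marcus — refutes (i).
Summary (ii) focuses "the sketch" (the thing); background same agent, recipient, setting (Felix / Beatrice / in the foyer). Fact (2) matches that background with thing = the telescope — refutes (ii).

6, 2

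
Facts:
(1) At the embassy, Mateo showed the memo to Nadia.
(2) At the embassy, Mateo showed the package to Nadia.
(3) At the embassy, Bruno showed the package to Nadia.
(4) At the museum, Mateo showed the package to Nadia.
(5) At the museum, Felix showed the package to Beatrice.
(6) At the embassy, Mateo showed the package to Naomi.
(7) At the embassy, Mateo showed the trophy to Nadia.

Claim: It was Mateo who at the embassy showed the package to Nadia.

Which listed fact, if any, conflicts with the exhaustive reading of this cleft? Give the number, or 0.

3

The cleft puts "Mateo" in focus and presupposes the open proposition with same thing, recipient, setting (the package / Nadia / at the embassy).
Exhaustivity: Mateo is the only agent satisfying that background.
But fact (3) also has same thing, recipient, setting (the package / Nadia / at the embassy), with agent = Bruno — so the exhaustive reading fails.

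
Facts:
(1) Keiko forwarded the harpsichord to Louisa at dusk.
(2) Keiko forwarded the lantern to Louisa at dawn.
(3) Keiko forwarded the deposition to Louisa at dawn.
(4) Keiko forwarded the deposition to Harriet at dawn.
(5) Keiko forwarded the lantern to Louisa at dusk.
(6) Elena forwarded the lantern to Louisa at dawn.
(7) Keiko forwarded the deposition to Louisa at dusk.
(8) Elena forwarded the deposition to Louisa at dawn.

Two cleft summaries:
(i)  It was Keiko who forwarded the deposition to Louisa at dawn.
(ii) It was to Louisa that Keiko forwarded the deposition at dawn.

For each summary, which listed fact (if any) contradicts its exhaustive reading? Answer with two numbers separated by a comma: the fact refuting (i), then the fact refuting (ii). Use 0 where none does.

8, 4

Summary (i) focuses "Keiko" (the agent); background thing = the deposition, recipient = Louisa, setting = at dawn. Fact (8) matches that background with agent = Elena — refutes (i).
Summary (ii) focuses "Louisa" (the recipient); background agent = Keiko, thing = the deposition, setting = at dawn. Fact (4) matches that background with recipient = Harriet — refutes (ii).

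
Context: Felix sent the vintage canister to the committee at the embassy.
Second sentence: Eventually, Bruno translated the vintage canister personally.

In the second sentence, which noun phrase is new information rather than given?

Bruno

"the vintage canister" in the second sentence is given — already mentioned in the context.
"Bruno" has no antecedent in the context; it is discourse-new.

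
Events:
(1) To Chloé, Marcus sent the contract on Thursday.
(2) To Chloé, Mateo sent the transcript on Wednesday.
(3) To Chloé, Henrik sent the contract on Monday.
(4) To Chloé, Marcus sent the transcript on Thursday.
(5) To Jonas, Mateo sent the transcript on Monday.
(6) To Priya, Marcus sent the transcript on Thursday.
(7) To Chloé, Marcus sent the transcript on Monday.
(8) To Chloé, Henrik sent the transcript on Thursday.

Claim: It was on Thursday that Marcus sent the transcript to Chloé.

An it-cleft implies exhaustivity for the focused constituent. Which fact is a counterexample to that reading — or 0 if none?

Focus of the cleft: "on Thursday" (the setting). Presupposed background: agent = Marcus, thing = the transcript, recipient = Chloé.
Exhaustivity: on Thursday is the only setting satisfying that background.
But fact (7) also has agent = Marcus, thing = the transcript, recipient = Chloé, with setting = on Monday — so the exhaustive reading fails.

7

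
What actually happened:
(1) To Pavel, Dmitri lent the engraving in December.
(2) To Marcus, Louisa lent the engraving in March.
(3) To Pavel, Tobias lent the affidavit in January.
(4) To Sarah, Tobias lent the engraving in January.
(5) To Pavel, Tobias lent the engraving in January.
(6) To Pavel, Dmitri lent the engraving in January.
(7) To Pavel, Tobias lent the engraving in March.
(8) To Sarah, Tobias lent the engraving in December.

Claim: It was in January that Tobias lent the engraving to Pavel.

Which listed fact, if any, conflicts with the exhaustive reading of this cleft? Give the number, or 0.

7

Focus of the cleft: "in January" (the setting). Presupposed background: agent = Tobias, thing = the engraving, recipient = Pavel.
The exhaustive reading says no other setting fits that background.
But fact (7) also has agent = Tobias, thing = the engraving, recipient = Pavel, with setting = in March — so the exhaustive reading fails.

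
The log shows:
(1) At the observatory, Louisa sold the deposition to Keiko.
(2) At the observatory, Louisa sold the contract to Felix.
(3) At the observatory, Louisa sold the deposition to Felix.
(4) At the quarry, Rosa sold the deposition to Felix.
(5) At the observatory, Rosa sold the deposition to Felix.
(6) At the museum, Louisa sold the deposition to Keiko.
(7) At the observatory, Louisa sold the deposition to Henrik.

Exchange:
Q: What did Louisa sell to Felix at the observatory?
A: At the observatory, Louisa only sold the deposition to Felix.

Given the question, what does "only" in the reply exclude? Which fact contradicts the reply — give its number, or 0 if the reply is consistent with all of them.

2

The question "What did ...?" targets the thing, so in the reply the focus falls on "the deposition".
"Only" then excludes alternative things while the background — agent = Louisa, recipient = Felix, setting = at the observatory — is held fixed.
Fact (2) keeps agent = Louisa, recipient = Felix, setting = at the observatory but has thing = the contract; that refutes the reply.
(Fact (1) would refute a reading with focus on the recipient — but that is not what the question asks.)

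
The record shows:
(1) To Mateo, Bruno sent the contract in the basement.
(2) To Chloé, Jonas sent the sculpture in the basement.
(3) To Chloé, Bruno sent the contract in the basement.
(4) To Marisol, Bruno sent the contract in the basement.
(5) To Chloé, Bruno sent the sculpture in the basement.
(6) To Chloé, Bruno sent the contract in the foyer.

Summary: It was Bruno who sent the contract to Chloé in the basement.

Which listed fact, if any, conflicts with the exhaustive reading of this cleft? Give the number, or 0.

0

Focus of the cleft: "Bruno" (the agent). Presupposed background: the contract as thing and Chloé as recipient and in the basement as setting.
The exhaustive reading says no other agent fits that background.
No listed fact matches the background with a different agent. Exhaustivity holds.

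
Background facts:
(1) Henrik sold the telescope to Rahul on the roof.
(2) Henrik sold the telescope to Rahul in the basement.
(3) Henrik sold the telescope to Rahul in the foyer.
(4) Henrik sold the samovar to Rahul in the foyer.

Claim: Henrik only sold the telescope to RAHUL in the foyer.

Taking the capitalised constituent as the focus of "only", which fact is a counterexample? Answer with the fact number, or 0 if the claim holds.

Focus (in capitals) is "Rahul" — the recipient. "Only" excludes alternative recipients while holding fixed agent = Henrik, thing = the telescope, setting = in the foyer.
No fact matches agent = Henrik, thing = the telescope, setting = in the foyer with a different recipient — every other fact differs on at least one backgrounded slot. So no fact refutes it.

0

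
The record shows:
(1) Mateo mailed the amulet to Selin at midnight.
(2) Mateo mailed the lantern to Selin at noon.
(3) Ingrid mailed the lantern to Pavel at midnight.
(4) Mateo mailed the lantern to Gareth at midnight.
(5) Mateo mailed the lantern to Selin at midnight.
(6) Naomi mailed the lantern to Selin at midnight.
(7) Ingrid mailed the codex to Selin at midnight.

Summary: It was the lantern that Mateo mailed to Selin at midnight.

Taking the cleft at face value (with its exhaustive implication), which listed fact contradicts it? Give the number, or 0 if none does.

The cleft puts "the lantern" in focus and presupposes the open proposition with agent = Mateo, recipient = Selin, setting = at midnight.
Exhaustivity: the lantern is the only thing satisfying that background.
But fact (1) also has agent = Mateo, recipient = Selin, setting = at midnight, with thing = the amulet — so the exhaustive reading fails.

1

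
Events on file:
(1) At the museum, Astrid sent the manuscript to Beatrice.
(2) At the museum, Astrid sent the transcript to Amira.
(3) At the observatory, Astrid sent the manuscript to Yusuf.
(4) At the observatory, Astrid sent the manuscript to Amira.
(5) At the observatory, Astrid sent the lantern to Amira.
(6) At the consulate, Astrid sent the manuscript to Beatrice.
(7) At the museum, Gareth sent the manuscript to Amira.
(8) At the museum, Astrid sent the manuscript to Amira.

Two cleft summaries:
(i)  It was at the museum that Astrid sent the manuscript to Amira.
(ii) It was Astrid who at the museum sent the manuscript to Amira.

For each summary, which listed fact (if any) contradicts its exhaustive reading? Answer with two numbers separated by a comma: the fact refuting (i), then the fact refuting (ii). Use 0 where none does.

Summary (i) focuses "at the museum" (the setting); background agent = Astrid, thing = the manuscript, recipient = Amira. Fact (4) matches that background with setting = at the observatory — refutes (i).
Summary (ii) focuses "Astrid" (the agent); background thing = the manuscript, recipient = Amira, setting = at the museum. Fact (7) matches that background with agent = Gareth — refutes (ii).

4, 7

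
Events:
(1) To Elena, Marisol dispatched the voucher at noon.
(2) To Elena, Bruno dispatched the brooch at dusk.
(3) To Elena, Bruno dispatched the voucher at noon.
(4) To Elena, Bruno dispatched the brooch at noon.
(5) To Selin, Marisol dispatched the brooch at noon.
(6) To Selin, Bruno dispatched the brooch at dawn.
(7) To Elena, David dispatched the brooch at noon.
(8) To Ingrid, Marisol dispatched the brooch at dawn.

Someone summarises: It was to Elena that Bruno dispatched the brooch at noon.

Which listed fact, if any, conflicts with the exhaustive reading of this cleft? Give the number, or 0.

The cleft puts "Elena" in focus and presupposes the open proposition with agent = Bruno, thing = the brooch, setting = at noon.
The exhaustive reading says no other recipient fits that background.
Every other fact differs from the presupposition on some backgrounded slot, so none challenges the exhaustivity.

0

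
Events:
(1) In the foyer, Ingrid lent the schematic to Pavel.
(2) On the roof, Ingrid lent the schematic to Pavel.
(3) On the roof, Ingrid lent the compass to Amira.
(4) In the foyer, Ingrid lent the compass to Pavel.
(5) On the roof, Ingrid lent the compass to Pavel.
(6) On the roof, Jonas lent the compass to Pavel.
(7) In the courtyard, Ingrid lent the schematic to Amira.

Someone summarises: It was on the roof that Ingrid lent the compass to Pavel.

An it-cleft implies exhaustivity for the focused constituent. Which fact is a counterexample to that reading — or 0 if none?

The cleft puts "on the roof" in focus and presupposes the open proposition with Ingrid as agent and the compass as thing and Pavel as recipient.
Exhaustivity: on the roof is the only setting satisfying that background.
But fact (4) also has Ingrid as agent and the compass as thing and Pavel as recipient, with setting = in the foyer — so the exhaustive reading fails.

4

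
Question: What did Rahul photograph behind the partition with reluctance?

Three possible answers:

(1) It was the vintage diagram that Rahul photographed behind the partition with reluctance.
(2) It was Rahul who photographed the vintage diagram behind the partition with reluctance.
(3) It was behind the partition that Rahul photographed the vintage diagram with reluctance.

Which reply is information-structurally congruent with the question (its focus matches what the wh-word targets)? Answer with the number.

1

The question word "what" targets the direct object.
Option (1) clefts "the vintage diagram" — that matches what the question asks about.
Option (2) clefts "Rahul" — the subject (agent), not what was asked.
Option (3) clefts "behind the partition" — the location, not what was asked.
So the congruent reply is (1).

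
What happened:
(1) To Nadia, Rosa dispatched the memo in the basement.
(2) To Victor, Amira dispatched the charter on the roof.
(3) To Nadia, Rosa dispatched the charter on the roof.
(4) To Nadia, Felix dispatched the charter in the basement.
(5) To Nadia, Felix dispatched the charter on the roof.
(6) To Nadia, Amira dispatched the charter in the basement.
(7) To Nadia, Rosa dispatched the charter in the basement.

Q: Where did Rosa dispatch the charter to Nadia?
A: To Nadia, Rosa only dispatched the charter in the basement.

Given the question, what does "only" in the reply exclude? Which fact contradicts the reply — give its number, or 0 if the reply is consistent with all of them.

3

The question "Where did ...?" targets the setting, so in the reply the focus falls on "in the basement".
"Only" then excludes alternative settings while the background — same agent, thing, recipient (Rosa / the charter / Nadia) — is held fixed.
Fact (3) shares the background with a different setting (on the roof) — counterexample.
(Fact (1) would refute a reading with focus on the thing — but that is not what the question asks.)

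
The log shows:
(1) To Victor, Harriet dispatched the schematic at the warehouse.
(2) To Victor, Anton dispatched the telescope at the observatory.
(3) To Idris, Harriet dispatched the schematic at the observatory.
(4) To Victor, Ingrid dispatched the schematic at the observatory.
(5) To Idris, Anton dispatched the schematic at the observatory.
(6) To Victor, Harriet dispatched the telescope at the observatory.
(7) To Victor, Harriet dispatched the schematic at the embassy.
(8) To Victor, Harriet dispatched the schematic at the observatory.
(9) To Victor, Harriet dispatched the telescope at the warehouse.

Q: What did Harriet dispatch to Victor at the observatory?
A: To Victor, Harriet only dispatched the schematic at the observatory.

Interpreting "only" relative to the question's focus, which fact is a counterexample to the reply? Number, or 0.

Answering "What did ...?" puts focus on the thing — here, "the schematic".
So "only" ranges over things; the rest (same agent, recipient, setting (Harriet / Victor / at the observatory)) is presupposed.
Fact (6) shares the background with a different thing (the telescope) — counterexample.
(Fact (1) would refute a reading with focus on the setting — but that is not what the question asks.)

6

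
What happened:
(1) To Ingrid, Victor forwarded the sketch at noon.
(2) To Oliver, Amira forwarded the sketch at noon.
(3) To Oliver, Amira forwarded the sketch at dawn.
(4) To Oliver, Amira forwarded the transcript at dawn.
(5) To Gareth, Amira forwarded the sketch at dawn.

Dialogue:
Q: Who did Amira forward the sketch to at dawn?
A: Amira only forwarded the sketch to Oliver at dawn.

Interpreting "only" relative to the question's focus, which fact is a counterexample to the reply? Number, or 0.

5

Answering "Who did ... to ...?" puts focus on the recipient — here, "Oliver".
So "only" ranges over recipients; the rest (Amira as agent and the sketch as thing and at dawn as setting) is presupposed.
Fact (5) keeps Amira as agent and the sketch as thing and at dawn as setting but has recipient = Gareth; that refutes the reply.
(Fact (4) would refute a reading with focus on the thing — but that is not what the question asks.)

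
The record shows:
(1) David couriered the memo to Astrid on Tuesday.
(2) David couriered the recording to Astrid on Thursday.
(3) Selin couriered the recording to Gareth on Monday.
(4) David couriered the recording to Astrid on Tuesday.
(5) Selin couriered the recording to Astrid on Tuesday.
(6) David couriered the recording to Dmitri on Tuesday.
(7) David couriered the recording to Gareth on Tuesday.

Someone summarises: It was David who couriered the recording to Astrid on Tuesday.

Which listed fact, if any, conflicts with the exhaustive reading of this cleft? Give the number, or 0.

5

Focus of the cleft: "David" (the agent). Presupposed background: the recording as thing and Astrid as recipient and on Tuesday as setting.
The exhaustive reading says no other agent fits that background.
But fact (5) also has the recording as thing and Astrid as recipient and on Tuesday as setting, with agent = Selin — so the exhaustive reading fails.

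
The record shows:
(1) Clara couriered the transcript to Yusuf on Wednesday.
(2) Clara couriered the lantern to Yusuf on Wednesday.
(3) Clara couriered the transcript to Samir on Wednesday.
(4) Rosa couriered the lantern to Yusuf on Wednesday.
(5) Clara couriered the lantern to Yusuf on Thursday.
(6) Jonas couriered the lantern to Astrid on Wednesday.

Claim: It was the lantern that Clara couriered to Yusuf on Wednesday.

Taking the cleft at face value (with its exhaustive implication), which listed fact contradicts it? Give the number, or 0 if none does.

1

Focus of the cleft: "the lantern" (the thing). Presupposed background: agent = Clara, recipient = Yusuf, setting = on Wednesday.
The exhaustive reading says no other thing fits that background.
But fact (1) also has agent = Clara, recipient = Yusuf, setting = on Wednesday, with thing = the transcript — so the exhaustive reading fails.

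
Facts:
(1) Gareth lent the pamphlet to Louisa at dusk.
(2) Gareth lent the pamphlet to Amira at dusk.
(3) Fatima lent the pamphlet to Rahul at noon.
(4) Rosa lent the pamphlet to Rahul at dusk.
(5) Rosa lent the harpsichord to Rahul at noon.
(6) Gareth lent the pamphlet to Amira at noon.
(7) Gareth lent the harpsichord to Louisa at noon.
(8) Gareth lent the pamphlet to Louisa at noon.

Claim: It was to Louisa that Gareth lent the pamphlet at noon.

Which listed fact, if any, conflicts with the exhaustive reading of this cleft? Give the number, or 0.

6

Focus of the cleft: "Louisa" (the recipient). Presupposed background: same agent, thing, setting (Gareth / the pamphlet / at noon).
Exhaustivity: Louisa is the only recipient satisfying that background.
Fact (6) shares the background but with recipient = Amira; exhaustivity is violated.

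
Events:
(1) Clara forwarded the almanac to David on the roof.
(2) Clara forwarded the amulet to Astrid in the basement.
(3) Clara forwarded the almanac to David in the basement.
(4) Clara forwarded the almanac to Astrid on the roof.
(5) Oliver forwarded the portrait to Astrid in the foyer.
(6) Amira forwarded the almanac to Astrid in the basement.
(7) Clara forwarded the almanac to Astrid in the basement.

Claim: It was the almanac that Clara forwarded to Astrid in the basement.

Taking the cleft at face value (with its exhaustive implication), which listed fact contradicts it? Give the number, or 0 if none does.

Focus of the cleft: "the almanac" (the thing). Presupposed background: same agent, recipient, setting (Clara / Astrid / in the basement).
Exhaustivity: the almanac is the only thing satisfying that background.
Fact (2) shares the background but with thing = the amulet; exhaustivity is violated.

2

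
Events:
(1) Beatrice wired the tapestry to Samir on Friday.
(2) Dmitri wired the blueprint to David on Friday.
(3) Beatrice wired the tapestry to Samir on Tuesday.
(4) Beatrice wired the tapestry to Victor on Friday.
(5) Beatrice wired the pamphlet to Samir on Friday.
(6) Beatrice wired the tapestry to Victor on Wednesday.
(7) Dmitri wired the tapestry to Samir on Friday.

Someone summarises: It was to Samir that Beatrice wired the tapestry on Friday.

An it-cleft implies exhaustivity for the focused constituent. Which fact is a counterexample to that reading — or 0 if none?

4

Focus of the cleft: "Samir" (the recipient). Presupposed background: Beatrice as agent and the tapestry as thing and on Friday as setting.
The exhaustive reading says no other recipient fits that background.
Fact (4) shares the background but with recipient = Victor; exhaustivity is violated.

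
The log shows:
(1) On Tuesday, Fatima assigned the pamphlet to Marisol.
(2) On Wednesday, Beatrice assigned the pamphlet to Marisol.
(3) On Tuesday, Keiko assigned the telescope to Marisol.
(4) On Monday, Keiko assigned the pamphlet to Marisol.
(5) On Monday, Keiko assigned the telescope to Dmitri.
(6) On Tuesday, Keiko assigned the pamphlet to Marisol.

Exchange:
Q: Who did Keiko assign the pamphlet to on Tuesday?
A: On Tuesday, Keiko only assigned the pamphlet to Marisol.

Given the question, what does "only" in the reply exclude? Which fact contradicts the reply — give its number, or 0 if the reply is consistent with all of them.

Answering "Who did ... to ...?" puts focus on the recipient — here, "Marisol".
So "only" ranges over recipients; the rest (same agent, thing, setting (Keiko / the pamphlet / on Tuesday)) is presupposed.
No fact keeps same agent, thing, setting (Keiko / the pamphlet / on Tuesday) while changing the recipient; every other fact differs on something backgrounded. The reply stands.
(Fact (4) would refute a reading with focus on the setting — but that is not what the question asks.)

0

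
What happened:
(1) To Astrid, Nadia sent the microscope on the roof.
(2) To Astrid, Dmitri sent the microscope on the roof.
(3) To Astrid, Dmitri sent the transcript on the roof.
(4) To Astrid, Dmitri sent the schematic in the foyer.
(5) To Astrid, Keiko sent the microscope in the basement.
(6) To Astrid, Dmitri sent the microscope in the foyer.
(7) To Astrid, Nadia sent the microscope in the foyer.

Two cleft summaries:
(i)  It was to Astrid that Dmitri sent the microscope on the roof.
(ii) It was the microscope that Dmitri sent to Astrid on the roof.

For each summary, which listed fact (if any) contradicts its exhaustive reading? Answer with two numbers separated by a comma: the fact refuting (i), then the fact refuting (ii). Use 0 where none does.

(i): focus "Astrid". No fact shares same agent, thing, setting (Dmitri / the microscope / on the roof) with a different recipient. 0.
(ii): focus "the microscope". Looking for same agent, recipient, setting (Dmitri / Astrid / on the roof) with some other thing — fact (3) has the transcript there. Refuted.

0, 3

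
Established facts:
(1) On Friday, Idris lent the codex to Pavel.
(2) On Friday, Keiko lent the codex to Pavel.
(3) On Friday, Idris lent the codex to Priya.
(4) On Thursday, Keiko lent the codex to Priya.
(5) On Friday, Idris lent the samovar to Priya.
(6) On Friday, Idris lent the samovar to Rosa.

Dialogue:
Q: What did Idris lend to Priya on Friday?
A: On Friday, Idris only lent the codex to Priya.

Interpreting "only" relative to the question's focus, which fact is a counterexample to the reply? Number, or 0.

Answering "What did ...?" puts focus on the thing — here, "the codex".
So "only" ranges over things; the rest (same agent, recipient, setting (Idris / Priya / on Friday)) is presupposed.
Fact (5) keeps same agent, recipient, setting (Idris / Priya / on Friday) but has thing = the samovar; that refutes the reply.
(Fact (1) would refute a reading with focus on the recipient — but that is not what the question asks.)

5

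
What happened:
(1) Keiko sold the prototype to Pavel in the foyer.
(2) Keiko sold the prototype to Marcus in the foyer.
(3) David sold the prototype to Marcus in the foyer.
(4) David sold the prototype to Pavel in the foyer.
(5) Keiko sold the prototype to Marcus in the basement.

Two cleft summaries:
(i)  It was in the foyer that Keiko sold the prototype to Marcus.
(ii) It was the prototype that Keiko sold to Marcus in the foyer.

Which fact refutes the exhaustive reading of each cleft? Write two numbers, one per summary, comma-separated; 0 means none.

Summary (i) focuses "in the foyer" (the setting); background agent = Keiko, thing = the prototype, recipient = Marcus. Fact (5) matches that background with setting = in the basement — refutes (i).
Summary (ii) focuses "the prototype" (the thing); background agent = Keiko, recipient = Marcus, setting = in the foyer. No fact matches that background with a different thing, so 0.

5, 0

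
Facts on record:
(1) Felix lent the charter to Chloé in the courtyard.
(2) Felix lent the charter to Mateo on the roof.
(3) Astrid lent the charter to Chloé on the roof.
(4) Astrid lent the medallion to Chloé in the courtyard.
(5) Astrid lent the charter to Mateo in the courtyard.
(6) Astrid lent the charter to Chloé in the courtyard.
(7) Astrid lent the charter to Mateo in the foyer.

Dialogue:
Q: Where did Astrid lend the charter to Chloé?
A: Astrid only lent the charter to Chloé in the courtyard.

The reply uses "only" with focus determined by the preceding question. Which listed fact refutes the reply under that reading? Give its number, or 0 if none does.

3

The question "Where did ...?" targets the setting, so in the reply the focus falls on "in the courtyard".
"Only" then excludes alternative settings while the background — agent = Astrid, thing = the charter, recipient = Chloé — is held fixed.
Fact (3) shares the background with a different setting (on the roof) — counterexample.
(Fact (4) would refute a reading with focus on the thing — but that is not what the question asks.)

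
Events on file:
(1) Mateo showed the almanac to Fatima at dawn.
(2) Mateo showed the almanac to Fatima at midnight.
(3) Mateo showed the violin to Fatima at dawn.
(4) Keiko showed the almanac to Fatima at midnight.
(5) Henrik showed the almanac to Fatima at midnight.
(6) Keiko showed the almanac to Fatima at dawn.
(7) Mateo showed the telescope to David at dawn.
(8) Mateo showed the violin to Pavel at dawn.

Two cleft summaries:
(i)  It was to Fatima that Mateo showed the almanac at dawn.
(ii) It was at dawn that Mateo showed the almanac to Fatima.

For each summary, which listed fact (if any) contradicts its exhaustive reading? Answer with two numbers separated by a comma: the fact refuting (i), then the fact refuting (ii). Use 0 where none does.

(i): focus "Fatima". No fact shares same agent, thing, setting (Mateo / the almanac / at dawn) with a different recipient. 0.
(ii): focus "at dawn". Looking for same agent, thing, recipient (Mateo / the almanac / Fatima) with some other setting — fact (2) has at midnight there. Refuted.

0, 2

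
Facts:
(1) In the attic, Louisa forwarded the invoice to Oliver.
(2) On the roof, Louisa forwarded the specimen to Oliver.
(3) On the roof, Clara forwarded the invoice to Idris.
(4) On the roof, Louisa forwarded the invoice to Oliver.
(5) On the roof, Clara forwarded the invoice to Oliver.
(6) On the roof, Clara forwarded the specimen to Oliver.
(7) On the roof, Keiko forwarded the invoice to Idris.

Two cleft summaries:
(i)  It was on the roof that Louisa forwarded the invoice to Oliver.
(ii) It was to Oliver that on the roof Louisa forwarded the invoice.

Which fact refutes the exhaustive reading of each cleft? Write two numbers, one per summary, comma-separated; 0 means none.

1, 0

Summary (i) focuses "on the roof" (the setting); background same agent, thing, recipient (Louisa / the invoice / Oliver). Fact (1) matches that background with setting = in the attic — refutes (i).
Summary (ii) focuses "Oliver" (the recipient); background same agent, thing, setting (Louisa / the invoice / on the roof). No fact matches that background with a different recipient, so 0.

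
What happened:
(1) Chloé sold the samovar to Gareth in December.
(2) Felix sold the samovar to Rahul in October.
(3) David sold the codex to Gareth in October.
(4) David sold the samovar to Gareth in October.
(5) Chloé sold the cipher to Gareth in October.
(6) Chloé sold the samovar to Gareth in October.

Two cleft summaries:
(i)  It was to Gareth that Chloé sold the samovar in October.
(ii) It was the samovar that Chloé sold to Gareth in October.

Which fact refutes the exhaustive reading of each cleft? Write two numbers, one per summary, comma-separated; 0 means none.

(i): focus "Gareth". No fact shares same agent, thing, setting (Chloé / the samovar / in October) with a different recipient. 0.
(ii): focus "the samovar". Looking for same agent, recipient, setting (Chloé / Gareth / in October) with some other thing — fact (5) has the cipher there. Refuted.

0, 5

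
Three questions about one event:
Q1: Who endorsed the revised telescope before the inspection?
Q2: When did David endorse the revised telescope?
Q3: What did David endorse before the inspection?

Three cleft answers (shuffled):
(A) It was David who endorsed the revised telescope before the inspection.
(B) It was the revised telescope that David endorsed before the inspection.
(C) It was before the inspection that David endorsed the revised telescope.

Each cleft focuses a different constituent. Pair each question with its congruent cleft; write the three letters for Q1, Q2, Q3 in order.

ACB

Q1 asks about the subject (agent); cleft (A) focuses "David", which is the subject (agent) — so Q1 → A.
Q2 asks about the time; cleft (C) focuses "before the inspection", which is the time — so Q2 → C.
Q3 asks about the direct object; cleft (B) focuses "the revised telescope", which is the direct object — so Q3 → B.
Mapping: Q1→A, Q2→C, Q3→B.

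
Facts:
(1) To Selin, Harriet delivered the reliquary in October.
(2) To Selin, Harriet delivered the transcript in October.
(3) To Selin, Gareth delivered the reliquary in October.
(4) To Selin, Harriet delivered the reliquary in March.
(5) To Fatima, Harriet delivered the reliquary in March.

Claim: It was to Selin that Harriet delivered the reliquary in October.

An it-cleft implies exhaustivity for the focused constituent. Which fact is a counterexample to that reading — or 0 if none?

Focus of the cleft: "Selin" (the recipient). Presupposed background: Harriet as agent and the reliquary as thing and in October as setting.
The exhaustive reading says no other recipient fits that background.
Every other fact differs from the presupposition on some backgrounded slot, so none challenges the exhaustivity.

0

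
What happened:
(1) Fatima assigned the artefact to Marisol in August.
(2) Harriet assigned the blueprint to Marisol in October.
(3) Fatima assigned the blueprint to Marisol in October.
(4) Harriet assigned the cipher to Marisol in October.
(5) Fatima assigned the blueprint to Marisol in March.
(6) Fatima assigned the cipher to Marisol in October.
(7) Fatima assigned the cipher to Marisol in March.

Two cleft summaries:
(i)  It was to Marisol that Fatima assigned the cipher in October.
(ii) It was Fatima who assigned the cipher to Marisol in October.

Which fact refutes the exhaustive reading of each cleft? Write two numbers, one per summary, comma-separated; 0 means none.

(i): focus "Marisol". No fact shares same agent, thing, setting (Fatima / the cipher / in October) with a different recipient. 0.
(ii): focus "Fatima". Looking for same thing, recipient, setting (the cipher / Marisol / in October) with some other agent — fact (4) has Harriet there. Refuted.

0, 4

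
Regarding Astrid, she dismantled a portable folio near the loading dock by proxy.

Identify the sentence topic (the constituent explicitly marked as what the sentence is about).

The construction explicitly marks "Astrid" as what the sentence is about — the topic.
The remainder of the clause is the comment (what is said about the topic).

Astrid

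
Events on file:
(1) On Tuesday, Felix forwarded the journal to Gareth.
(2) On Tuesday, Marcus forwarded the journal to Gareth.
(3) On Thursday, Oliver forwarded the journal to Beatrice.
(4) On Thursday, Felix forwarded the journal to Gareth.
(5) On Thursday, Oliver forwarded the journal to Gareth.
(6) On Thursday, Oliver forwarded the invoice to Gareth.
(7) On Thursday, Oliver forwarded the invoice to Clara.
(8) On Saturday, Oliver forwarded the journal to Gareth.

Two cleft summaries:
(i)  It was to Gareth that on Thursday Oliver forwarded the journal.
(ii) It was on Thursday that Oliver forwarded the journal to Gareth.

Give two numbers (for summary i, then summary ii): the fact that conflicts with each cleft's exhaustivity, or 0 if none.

Summary (i) focuses "Gareth" (the recipient); background same agent, thing, setting (Oliver / the journal / on Thursday). Fact (3) matches that background with recipient = Beatrice — refutes (i).
Summary (ii) focuses "on Thursday" (the setting); background same agent, thing, recipient (Oliver / the journal / Gareth). Fact (8) matches that background with setting = on Saturday — refutes (ii).

3, 8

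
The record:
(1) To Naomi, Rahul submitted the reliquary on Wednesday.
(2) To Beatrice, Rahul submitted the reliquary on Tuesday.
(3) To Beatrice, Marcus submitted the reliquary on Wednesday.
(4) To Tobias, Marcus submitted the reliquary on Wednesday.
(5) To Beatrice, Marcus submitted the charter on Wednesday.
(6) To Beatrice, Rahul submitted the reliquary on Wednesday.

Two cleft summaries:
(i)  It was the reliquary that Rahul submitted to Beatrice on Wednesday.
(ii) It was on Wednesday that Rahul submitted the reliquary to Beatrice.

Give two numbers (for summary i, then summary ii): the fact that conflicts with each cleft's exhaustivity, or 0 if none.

Summary (i) focuses "the reliquary" (the thing); background Rahul as agent and Beatrice as recipient and on Wednesday as setting. No fact matches that background with a different thing, so 0.
Summary (ii) focuses "on Wednesday" (the setting); background Rahul as agent and the reliquary as thing and Beatrice as recipient. Fact (2) matches that background with setting = on Tuesday — refutes (ii).

0, 2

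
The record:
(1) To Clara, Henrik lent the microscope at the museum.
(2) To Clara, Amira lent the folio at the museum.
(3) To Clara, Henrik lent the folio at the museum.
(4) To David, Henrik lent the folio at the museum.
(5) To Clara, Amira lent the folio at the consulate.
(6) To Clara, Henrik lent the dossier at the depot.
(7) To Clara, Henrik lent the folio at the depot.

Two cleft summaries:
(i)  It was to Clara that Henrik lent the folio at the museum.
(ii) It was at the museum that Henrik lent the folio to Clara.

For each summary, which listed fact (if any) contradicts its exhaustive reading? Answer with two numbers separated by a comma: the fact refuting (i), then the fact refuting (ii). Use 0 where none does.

4, 7

(i): focus "Clara". Looking for agent = Henrik, thing = the folio, setting = at the museum with some other recipient — fact (4) has David there. Refuted.
(ii): focus "at the museum". Looking for agent = Henrik, thing = the folio, recipient = Clara with some other setting — fact (7) has at the depot there. Refuted.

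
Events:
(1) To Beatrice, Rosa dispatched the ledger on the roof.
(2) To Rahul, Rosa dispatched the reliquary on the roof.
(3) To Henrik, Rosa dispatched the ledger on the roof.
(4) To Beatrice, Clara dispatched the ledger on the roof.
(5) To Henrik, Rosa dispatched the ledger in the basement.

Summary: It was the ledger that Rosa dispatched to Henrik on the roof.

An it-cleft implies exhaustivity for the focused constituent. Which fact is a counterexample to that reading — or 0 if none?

0

Focus of the cleft: "the ledger" (the thing). Presupposed background: agent = Rosa, recipient = Henrik, setting = on the roof.
Exhaustivity: the ledger is the only thing satisfying that background.
No listed fact matches the background with a different thing. Exhaustivity holds.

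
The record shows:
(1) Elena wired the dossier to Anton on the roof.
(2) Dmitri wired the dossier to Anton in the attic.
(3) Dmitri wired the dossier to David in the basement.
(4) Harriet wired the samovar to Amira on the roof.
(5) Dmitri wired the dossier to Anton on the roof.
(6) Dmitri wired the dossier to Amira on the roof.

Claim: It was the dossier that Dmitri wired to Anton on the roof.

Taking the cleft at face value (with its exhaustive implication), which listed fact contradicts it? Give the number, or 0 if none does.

0

Focus of the cleft: "the dossier" (the thing). Presupposed background: Dmitri as agent and Anton as recipient and on the roof as setting.
The exhaustive reading says no other thing fits that background.
No listed fact matches the background with a different thing. Exhaustivity holds.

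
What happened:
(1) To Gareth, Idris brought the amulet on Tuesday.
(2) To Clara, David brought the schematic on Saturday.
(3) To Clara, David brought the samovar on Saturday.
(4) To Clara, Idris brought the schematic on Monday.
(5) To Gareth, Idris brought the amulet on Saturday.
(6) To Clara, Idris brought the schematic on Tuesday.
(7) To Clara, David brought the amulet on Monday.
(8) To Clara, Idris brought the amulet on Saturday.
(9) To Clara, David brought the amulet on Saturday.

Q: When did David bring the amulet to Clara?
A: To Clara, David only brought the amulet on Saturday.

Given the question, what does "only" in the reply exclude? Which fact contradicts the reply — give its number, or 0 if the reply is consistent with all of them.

7

Answering "When did ...?" puts focus on the setting — here, "on Saturday".
"Only" then excludes alternative settings while the background — David as agent and the amulet as thing and Clara as recipient — is held fixed.
Fact (7) keeps David as agent and the amulet as thing and Clara as recipient but has setting = on Monday; that refutes the reply.
(Fact (2) would refute a reading with focus on the thing — but that is not what the question asks.)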